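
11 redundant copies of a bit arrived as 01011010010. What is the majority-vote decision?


Ones: 5 out of 11
Threshold: 6

0 (5/11 voted 1)


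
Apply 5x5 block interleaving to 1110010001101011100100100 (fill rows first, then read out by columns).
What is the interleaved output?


Matrix:
  11100
  10001
  10101
  11001
  00100
Read columns: 1111010010101010000001110

1111010010101010000001110


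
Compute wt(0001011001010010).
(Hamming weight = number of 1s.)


Counting 1s in 0001011001010010

6


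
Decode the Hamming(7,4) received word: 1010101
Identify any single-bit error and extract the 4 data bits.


Syndrome = 0: no error detected

Data: 1101 (no errors)


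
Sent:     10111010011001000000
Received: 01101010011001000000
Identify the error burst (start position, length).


XOR: 11010000000000000000

Burst at position 0, length 4


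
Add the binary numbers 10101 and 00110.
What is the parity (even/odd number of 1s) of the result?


10101 = 21
00110 = 6
Sum = 27 = 11011
1s count = 4

even parity (4 ones in 11011)


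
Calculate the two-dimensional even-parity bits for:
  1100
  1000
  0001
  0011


Row parities: 0110
Column parities: 0110

Row P: 0110, Col P: 0110, Corner: 0


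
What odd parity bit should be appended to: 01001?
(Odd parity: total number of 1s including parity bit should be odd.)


Number of 1s in data: 2
Parity bit: 1

1


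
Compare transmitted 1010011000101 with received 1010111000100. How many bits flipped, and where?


XOR: 0000100000001

2 error(s) at position(s): 4, 12


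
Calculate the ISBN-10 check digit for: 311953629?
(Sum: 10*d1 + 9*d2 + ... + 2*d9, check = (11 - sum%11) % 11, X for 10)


Weighted sum: 203
203 mod 11 = 5

Check digit: 6


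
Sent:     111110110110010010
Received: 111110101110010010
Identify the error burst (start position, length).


XOR: 000000011000000000

Burst at position 7, length 2


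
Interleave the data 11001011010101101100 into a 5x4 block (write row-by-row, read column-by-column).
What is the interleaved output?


Matrix:
  1100
  1011
  0101
  0110
  1100
Read columns: 11001101110101001100

11001101110101001100


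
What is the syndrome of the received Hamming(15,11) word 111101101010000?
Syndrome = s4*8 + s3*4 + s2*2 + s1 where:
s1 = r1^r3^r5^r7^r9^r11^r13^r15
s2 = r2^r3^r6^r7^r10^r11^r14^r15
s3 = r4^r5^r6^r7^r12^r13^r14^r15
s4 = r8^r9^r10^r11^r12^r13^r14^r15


s1=1, s2=1, s3=1, s4=0

Syndrome = 7 (error at position 7)


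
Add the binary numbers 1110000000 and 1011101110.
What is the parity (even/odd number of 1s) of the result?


1110000000 = 896
1011101110 = 750
Sum = 1646 = 11001101110
1s count = 7

odd parity (7 ones in 11001101110)


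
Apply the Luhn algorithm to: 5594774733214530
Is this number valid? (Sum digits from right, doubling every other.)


Luhn sum = 79
79 mod 10 = 9

Invalid (Luhn sum mod 10 = 9)


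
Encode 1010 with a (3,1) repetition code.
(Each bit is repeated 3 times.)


Each bit -> 3 copies

111000111000


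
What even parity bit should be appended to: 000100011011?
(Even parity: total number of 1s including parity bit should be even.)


Number of 1s in data: 5
Parity bit: 1

1


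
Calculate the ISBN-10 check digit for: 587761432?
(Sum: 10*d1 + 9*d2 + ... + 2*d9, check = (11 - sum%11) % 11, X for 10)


Weighted sum: 297
297 mod 11 = 0

Check digit: 0


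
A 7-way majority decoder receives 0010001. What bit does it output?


Ones: 2 out of 7
Threshold: 4

0 (2/7 voted 1)


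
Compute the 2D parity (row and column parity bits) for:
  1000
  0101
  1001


Row parities: 100
Column parities: 0100

Row P: 100, Col P: 0100, Corner: 1


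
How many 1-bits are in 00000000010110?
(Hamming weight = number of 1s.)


Counting 1s in 00000000010110

3


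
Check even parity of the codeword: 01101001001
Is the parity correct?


Number of 1s: 5

No, parity error (5 ones)


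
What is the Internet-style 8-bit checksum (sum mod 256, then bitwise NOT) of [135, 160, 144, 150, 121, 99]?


Sum = 809 mod 256 = 41
Complement = 214

214


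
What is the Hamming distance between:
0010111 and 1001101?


XOR: 1011010
Count of 1s: 4

4


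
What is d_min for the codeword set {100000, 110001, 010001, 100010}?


Comparing all pairs, minimum distance: 1
Can detect 0 errors, correct 0 errors

1


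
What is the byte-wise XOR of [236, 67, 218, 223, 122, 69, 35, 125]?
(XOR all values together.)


XOR chain: 236 ^ 67 ^ 218 ^ 223 ^ 122 ^ 69 ^ 35 ^ 125 = 203

203


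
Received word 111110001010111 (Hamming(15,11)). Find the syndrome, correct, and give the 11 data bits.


Syndrome = 15: error at position 15

Data: 11001010110 (corrected bit 15)


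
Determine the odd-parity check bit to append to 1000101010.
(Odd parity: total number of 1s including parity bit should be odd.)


Number of 1s in data: 4
Parity bit: 1

1


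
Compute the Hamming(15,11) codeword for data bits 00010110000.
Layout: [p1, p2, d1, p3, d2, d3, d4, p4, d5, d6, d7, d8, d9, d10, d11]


Parity bits: p1=0, p2=1, p3=1, p4=0

010100100110000


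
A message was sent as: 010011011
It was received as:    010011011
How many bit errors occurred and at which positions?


XOR: 000000000

0 errors (received matches sent)


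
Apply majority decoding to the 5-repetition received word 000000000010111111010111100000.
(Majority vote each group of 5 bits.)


Groups: 00000, 00000, 10111, 11101, 01111, 00000
Majority votes: 001110

001110


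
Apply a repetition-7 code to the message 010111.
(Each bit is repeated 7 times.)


Each bit -> 7 copies

000000011111110000000111111111111111111111


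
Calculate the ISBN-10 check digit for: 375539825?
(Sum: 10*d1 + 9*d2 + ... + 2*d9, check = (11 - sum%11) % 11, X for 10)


Weighted sum: 279
279 mod 11 = 4

Check digit: 7


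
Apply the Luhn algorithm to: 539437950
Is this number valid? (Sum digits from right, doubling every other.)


Luhn sum = 46
46 mod 10 = 6

Invalid (Luhn sum mod 10 = 6)


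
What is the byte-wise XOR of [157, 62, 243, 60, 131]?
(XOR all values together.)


XOR chain: 157 ^ 62 ^ 243 ^ 60 ^ 131 = 239

239


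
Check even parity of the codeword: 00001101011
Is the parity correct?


Number of 1s: 5

No, parity error (5 ones)


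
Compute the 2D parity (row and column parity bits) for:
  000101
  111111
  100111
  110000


Row parities: 0000
Column parities: 101101

Row P: 0000, Col P: 101101, Corner: 0


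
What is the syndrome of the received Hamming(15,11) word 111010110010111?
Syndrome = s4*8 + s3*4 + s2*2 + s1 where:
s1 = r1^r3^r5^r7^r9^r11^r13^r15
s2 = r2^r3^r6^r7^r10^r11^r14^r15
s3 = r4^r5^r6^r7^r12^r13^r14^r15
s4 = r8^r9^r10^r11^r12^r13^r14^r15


s1=1, s2=0, s3=1, s4=1

Syndrome = 13 (error at position 13)


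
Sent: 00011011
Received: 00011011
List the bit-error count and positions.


XOR: 00000000

0 errors (received matches sent)


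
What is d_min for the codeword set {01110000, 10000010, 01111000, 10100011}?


Comparing all pairs, minimum distance: 1
Can detect 0 errors, correct 0 errors

1


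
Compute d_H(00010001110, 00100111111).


XOR: 00110110001
Count of 1s: 5

5


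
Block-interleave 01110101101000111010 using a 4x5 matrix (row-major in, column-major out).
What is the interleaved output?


Matrix:
  01110
  10110
  10001
  11010
Read columns: 01111001110011010010

01111001110011010010


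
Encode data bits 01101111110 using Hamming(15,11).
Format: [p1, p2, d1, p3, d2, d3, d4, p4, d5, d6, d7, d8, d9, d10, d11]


Parity bits: p1=0, p2=0, p3=1, p4=0

000111001111110


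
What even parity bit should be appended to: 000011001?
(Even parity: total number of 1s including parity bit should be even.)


Number of 1s in data: 3
Parity bit: 1

1


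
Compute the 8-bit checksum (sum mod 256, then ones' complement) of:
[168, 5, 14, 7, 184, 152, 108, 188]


Sum = 826 mod 256 = 58
Complement = 197

197


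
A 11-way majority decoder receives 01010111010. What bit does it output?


Ones: 6 out of 11
Threshold: 6

1 (6/11 voted 1)


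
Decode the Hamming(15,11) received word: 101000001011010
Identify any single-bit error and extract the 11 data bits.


Syndrome = 2: error at position 2

Data: 10001011010 (corrected bit 2)


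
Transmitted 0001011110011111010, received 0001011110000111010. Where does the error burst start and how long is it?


XOR: 0000000000011000000

Burst at position 11, length 2


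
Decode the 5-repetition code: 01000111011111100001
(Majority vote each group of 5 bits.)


Groups: 01000, 11101, 11111, 00001
Majority votes: 0110

0110


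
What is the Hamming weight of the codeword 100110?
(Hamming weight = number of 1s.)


Counting 1s in 100110

3


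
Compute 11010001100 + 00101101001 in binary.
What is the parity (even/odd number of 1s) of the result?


11010001100 = 1676
00101101001 = 361
Sum = 2037 = 11111110101
1s count = 9

odd parity (9 ones in 11111110101)


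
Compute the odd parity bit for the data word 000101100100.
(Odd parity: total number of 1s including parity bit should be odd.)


Number of 1s in data: 4
Parity bit: 1

1


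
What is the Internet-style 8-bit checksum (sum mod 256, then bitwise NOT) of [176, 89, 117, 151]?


Sum = 533 mod 256 = 21
Complement = 234

234


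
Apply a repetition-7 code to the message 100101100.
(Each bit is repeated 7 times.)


Each bit -> 7 copies

111111100000000000000111111100000001111111111111100000000000000


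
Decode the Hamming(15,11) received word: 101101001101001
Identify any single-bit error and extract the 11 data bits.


Syndrome = 0: no error detected

Data: 10101101001 (no errors)


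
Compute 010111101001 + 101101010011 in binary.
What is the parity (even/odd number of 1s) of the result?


010111101001 = 1513
101101010011 = 2899
Sum = 4412 = 1000100111100
1s count = 6

even parity (6 ones in 1000100111100)


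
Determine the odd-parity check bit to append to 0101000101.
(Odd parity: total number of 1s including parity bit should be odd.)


Number of 1s in data: 4
Parity bit: 1

1


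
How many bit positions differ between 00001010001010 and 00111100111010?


XOR: 00110110110000
Count of 1s: 6

6


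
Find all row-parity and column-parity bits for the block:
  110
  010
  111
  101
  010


Row parities: 01101
Column parities: 100

Row P: 01101, Col P: 100, Corner: 1


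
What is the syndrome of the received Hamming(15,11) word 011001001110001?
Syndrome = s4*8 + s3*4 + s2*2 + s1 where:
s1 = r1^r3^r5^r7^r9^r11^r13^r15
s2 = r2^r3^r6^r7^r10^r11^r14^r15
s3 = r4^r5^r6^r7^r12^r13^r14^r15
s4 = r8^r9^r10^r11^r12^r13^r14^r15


s1=0, s2=0, s3=0, s4=0

Syndrome = 0 (no error)


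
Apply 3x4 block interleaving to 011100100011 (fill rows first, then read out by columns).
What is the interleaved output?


Matrix:
  0111
  0010
  0011
Read columns: 000100111101

000100111101


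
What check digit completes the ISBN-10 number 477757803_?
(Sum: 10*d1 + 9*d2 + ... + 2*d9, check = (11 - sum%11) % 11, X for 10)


Weighted sum: 311
311 mod 11 = 3

Check digit: 8


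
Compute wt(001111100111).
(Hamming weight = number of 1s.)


Counting 1s in 001111100111

8


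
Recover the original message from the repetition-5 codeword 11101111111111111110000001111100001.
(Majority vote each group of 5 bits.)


Groups: 11101, 11111, 11111, 11110, 00000, 11111, 00001
Majority votes: 1111010

1111010


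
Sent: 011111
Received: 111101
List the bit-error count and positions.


XOR: 100010

2 error(s) at position(s): 0, 4


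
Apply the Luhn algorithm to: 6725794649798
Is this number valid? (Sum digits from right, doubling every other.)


Luhn sum = 74
74 mod 10 = 4

Invalid (Luhn sum mod 10 = 4)


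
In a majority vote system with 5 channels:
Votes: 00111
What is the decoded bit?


Ones: 3 out of 5
Threshold: 3

1 (3/5 voted 1)


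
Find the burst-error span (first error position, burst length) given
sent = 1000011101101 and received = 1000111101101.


XOR: 0000100000000

Burst at position 4, length 1


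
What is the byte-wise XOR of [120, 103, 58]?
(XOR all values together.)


XOR chain: 120 ^ 103 ^ 58 = 37

37


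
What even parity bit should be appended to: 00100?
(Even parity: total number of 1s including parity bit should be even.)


Number of 1s in data: 1
Parity bit: 1

1


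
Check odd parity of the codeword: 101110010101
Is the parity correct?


Number of 1s: 7

Yes, parity is correct (7 ones)


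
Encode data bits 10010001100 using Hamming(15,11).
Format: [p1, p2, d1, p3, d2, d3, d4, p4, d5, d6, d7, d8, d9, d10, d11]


Parity bits: p1=1, p2=0, p3=1, p4=0

101100100001100


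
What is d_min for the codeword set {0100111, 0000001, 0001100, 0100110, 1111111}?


Comparing all pairs, minimum distance: 1
Can detect 0 errors, correct 0 errors

1


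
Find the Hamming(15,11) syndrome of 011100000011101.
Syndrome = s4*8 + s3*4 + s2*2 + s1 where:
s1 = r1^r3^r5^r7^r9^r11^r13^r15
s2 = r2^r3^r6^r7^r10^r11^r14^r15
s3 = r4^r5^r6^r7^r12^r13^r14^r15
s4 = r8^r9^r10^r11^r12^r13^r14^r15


s1=0, s2=0, s3=0, s4=0

Syndrome = 0 (no error)


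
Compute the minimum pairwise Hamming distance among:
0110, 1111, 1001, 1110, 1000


Comparing all pairs, minimum distance: 1
Can detect 0 errors, correct 0 errors

1


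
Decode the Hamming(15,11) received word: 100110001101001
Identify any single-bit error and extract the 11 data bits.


Syndrome = 0: no error detected

Data: 01001101001 (no errors)


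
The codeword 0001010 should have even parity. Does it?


Number of 1s: 2

Yes, parity is correct (2 ones)


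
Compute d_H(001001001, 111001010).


XOR: 110000011
Count of 1s: 4

4


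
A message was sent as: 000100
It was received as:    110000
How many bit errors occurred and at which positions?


XOR: 110100

3 error(s) at position(s): 0, 1, 3


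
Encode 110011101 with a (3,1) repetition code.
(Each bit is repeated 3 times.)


Each bit -> 3 copies

111111000000111111111000111


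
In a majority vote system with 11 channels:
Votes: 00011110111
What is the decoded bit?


Ones: 7 out of 11
Threshold: 6

1 (7/11 voted 1)


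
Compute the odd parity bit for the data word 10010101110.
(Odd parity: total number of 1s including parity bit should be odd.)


Number of 1s in data: 6
Parity bit: 1

1


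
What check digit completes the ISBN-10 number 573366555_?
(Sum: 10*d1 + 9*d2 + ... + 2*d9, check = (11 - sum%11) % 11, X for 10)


Weighted sum: 269
269 mod 11 = 5

Check digit: 6


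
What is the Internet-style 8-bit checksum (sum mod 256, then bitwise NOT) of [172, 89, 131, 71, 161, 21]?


Sum = 645 mod 256 = 133
Complement = 122

122


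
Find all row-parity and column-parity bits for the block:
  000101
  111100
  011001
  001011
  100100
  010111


Row parities: 001100
Column parities: 011000

Row P: 001100, Col P: 011000, Corner: 0


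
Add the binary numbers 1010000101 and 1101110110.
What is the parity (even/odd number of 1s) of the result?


1010000101 = 645
1101110110 = 886
Sum = 1531 = 10111111011
1s count = 9

odd parity (9 ones in 10111111011)


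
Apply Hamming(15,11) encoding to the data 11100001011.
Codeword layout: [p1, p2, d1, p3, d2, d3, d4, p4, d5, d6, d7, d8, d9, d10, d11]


Parity bits: p1=1, p2=0, p3=1, p4=1

101111010001011


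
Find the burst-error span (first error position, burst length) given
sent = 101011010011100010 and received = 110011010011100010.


XOR: 011000000000000000

Burst at position 1, length 2


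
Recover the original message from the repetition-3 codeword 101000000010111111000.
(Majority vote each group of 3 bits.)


Groups: 101, 000, 000, 010, 111, 111, 000
Majority votes: 1000110

1000110


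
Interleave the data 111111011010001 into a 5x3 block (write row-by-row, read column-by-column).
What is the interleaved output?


Matrix:
  111
  111
  011
  010
  001
Read columns: 110001111011101

110001111011101


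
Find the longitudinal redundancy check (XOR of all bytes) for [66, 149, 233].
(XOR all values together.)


XOR chain: 66 ^ 149 ^ 233 = 62

62


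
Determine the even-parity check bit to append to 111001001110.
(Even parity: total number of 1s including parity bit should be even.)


Number of 1s in data: 7
Parity bit: 1

1


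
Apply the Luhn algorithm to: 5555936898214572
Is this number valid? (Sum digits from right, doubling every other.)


Luhn sum = 77
77 mod 10 = 7

Invalid (Luhn sum mod 10 = 7)


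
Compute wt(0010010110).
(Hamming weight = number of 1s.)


Counting 1s in 0010010110

4


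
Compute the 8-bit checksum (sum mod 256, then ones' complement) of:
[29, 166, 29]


Sum = 224 mod 256 = 224
Complement = 31

31


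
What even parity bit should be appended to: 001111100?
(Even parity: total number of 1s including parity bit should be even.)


Number of 1s in data: 5
Parity bit: 1

1


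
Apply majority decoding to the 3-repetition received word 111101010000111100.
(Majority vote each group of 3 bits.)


Groups: 111, 101, 010, 000, 111, 100
Majority votes: 110010

110010


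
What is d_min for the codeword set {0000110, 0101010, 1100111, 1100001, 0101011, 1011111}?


Comparing all pairs, minimum distance: 1
Can detect 0 errors, correct 0 errors

1


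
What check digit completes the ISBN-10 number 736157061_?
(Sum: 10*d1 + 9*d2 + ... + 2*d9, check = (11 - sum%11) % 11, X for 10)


Weighted sum: 237
237 mod 11 = 6

Check digit: 5


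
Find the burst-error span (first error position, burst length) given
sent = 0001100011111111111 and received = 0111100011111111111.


XOR: 0110000000000000000

Burst at position 1, length 2


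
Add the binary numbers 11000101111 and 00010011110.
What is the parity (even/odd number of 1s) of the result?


11000101111 = 1583
00010011110 = 158
Sum = 1741 = 11011001101
1s count = 7

odd parity (7 ones in 11011001101)


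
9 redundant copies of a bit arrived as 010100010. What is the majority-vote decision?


Ones: 3 out of 9
Threshold: 5

0 (3/9 voted 1)


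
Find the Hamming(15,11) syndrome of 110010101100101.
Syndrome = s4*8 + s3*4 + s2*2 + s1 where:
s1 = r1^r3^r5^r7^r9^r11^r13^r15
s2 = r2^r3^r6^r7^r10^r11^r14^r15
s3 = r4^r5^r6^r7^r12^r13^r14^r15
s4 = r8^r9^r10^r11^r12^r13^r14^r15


s1=0, s2=0, s3=0, s4=0

Syndrome = 0 (no error)


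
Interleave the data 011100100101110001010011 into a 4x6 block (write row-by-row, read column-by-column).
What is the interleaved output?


Matrix:
  011100
  100101
  110001
  010011
Read columns: 011010111000110000010111

011010111000110000010111


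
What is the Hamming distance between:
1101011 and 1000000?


XOR: 0101011
Count of 1s: 4

4


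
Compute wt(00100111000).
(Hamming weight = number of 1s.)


Counting 1s in 00100111000

4


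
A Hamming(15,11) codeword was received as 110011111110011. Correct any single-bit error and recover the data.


Syndrome = 6: error at position 6

Data: 01011110011 (corrected bit 6)


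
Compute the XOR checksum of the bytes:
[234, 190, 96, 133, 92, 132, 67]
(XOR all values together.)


XOR chain: 234 ^ 190 ^ 96 ^ 133 ^ 92 ^ 132 ^ 67 = 42

42


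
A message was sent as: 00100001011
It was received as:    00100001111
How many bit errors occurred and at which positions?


XOR: 00000000100

1 error(s) at position(s): 8


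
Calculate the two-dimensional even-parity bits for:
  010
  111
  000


Row parities: 110
Column parities: 101

Row P: 110, Col P: 101, Corner: 0


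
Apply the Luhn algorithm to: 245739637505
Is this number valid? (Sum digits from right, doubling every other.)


Luhn sum = 52
52 mod 10 = 2

Invalid (Luhn sum mod 10 = 2)


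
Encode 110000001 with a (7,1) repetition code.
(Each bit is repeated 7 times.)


Each bit -> 7 copies

111111111111110000000000000000000000000000000000000000001111111


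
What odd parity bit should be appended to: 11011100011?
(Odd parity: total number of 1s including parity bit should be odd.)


Number of 1s in data: 7
Parity bit: 0

0


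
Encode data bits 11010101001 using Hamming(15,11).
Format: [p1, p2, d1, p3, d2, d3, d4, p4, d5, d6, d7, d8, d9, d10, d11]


Parity bits: p1=0, p2=0, p3=0, p4=1

001010110101001


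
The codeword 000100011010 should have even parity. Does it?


Number of 1s: 4

Yes, parity is correct (4 ones)


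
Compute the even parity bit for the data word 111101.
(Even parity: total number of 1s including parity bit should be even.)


Number of 1s in data: 5
Parity bit: 1

1


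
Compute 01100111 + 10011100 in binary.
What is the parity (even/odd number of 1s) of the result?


01100111 = 103
10011100 = 156
Sum = 259 = 100000011
1s count = 3

odd parity (3 ones in 100000011)


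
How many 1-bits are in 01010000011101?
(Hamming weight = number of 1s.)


Counting 1s in 01010000011101

6


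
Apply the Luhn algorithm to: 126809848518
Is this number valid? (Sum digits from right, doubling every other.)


Luhn sum = 57
57 mod 10 = 7

Invalid (Luhn sum mod 10 = 7)


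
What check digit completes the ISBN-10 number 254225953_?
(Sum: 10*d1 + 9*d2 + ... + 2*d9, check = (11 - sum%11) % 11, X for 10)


Weighted sum: 205
205 mod 11 = 7

Check digit: 4


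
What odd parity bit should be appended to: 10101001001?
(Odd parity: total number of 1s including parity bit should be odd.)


Number of 1s in data: 5
Parity bit: 0

0


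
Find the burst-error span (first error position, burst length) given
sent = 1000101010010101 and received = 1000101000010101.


XOR: 0000000010000000

Burst at position 8, length 1


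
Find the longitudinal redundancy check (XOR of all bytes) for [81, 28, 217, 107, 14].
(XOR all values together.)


XOR chain: 81 ^ 28 ^ 217 ^ 107 ^ 14 = 241

241


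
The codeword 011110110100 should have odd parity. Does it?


Number of 1s: 7

Yes, parity is correct (7 ones)


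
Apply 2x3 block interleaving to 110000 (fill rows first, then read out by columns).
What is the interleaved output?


Matrix:
  110
  000
Read columns: 101000

101000


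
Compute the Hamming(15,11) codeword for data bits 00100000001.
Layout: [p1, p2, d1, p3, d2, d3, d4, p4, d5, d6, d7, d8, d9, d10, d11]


Parity bits: p1=1, p2=0, p3=0, p4=1

100001010000001


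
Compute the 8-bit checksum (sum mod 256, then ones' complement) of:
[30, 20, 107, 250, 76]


Sum = 483 mod 256 = 227
Complement = 28

28


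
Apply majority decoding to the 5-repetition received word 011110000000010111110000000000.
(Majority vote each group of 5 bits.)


Groups: 01111, 00000, 00010, 11111, 00000, 00000
Majority votes: 100100

100100


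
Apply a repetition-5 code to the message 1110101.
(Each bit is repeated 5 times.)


Each bit -> 5 copies

11111111111111100000111110000011111


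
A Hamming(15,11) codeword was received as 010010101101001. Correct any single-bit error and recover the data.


Syndrome = 0: no error detected

Data: 01011101001 (no errors)


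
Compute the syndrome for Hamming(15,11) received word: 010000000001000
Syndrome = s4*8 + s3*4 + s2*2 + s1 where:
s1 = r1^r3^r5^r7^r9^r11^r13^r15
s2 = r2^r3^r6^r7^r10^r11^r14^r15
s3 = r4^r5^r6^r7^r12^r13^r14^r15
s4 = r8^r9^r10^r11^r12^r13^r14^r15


s1=0, s2=1, s3=1, s4=1

Syndrome = 14 (error at position 14)


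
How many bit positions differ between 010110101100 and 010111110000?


XOR: 000001011100
Count of 1s: 4

4


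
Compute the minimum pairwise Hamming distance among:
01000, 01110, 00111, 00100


Comparing all pairs, minimum distance: 2
Can detect 1 errors, correct 0 errors

2


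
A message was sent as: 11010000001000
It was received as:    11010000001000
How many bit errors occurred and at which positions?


XOR: 00000000000000

0 errors (received matches sent)


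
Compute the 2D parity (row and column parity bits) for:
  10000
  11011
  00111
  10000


Row parities: 1011
Column parities: 11100

Row P: 1011, Col P: 11100, Corner: 1


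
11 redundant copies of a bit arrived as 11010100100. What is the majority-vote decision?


Ones: 5 out of 11
Threshold: 6

0 (5/11 voted 1)


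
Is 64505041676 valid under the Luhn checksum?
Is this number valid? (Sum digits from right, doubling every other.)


Luhn sum = 47
47 mod 10 = 7

Invalid (Luhn sum mod 10 = 7)


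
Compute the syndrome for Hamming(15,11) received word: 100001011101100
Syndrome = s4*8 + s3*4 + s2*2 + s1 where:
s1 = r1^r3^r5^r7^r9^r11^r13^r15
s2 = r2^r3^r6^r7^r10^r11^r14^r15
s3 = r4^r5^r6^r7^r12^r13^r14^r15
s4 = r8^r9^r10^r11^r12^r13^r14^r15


s1=1, s2=0, s3=1, s4=1

Syndrome = 13 (error at position 13)


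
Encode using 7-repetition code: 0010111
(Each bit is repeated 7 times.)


Each bit -> 7 copies

0000000000000011111110000000111111111111111111111


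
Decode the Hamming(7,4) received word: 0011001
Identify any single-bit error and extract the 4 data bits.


Syndrome = 0: no error detected

Data: 1001 (no errors)


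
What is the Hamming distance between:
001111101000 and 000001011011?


XOR: 001110110011
Count of 1s: 7

7


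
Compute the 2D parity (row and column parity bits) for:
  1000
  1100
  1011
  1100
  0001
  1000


Row parities: 101011
Column parities: 1010

Row P: 101011, Col P: 1010, Corner: 0


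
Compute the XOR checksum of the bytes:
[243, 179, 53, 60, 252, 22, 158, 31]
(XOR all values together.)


XOR chain: 243 ^ 179 ^ 53 ^ 60 ^ 252 ^ 22 ^ 158 ^ 31 = 34

34


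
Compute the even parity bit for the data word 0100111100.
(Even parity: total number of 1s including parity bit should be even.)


Number of 1s in data: 5
Parity bit: 1

1


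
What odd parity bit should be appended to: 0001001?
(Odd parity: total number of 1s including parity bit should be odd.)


Number of 1s in data: 2
Parity bit: 1

1


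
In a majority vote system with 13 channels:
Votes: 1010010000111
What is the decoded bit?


Ones: 6 out of 13
Threshold: 7

0 (6/13 voted 1)


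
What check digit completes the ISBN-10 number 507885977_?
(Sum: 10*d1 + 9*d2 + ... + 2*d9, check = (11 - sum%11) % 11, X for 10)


Weighted sum: 306
306 mod 11 = 9

Check digit: 2


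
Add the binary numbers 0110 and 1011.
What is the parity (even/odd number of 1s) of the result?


0110 = 6
1011 = 11
Sum = 17 = 10001
1s count = 2

even parity (2 ones in 10001)


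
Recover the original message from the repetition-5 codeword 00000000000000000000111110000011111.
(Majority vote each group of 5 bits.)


Groups: 00000, 00000, 00000, 00000, 11111, 00000, 11111
Majority votes: 0000101

0000101


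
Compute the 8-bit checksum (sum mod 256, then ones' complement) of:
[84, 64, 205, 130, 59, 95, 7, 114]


Sum = 758 mod 256 = 246
Complement = 9

9


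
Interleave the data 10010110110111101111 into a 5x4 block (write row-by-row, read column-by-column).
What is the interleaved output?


Matrix:
  1001
  0110
  1101
  1110
  1111
Read columns: 10111011110101110101

10111011110101110101


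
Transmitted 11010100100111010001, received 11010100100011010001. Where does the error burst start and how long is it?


XOR: 00000000000100000000

Burst at position 11, length 1


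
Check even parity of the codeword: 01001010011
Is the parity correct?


Number of 1s: 5

No, parity error (5 ones)


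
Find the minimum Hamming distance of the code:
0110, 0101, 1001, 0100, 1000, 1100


Comparing all pairs, minimum distance: 1
Can detect 0 errors, correct 0 errors

1


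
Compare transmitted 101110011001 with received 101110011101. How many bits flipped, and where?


XOR: 000000000100

1 error(s) at position(s): 9


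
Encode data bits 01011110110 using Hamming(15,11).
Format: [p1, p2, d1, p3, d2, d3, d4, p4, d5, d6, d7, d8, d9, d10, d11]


Parity bits: p1=1, p2=0, p3=0, p4=1

100010111110110


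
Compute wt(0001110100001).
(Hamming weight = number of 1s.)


Counting 1s in 0001110100001

5


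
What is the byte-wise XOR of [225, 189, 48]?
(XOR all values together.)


XOR chain: 225 ^ 189 ^ 48 = 108

108


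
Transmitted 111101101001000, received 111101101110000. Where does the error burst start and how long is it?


XOR: 000000000111000

Burst at position 9, length 3


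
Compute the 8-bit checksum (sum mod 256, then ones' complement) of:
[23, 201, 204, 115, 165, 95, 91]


Sum = 894 mod 256 = 126
Complement = 129

129


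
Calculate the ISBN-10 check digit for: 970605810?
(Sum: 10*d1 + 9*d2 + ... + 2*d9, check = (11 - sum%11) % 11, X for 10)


Weighted sum: 255
255 mod 11 = 2

Check digit: 9


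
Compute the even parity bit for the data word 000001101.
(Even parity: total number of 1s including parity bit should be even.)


Number of 1s in data: 3
Parity bit: 1

1


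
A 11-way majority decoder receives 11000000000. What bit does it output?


Ones: 2 out of 11
Threshold: 6

0 (2/11 voted 1)


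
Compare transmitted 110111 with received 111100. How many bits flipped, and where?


XOR: 001011

3 error(s) at position(s): 2, 4, 5


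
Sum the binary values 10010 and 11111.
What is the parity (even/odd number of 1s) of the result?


10010 = 18
11111 = 31
Sum = 49 = 110001
1s count = 3

odd parity (3 ones in 110001)


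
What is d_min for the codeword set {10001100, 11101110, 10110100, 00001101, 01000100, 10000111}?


Comparing all pairs, minimum distance: 2
Can detect 1 errors, correct 0 errors

2


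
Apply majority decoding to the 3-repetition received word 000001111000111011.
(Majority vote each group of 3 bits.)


Groups: 000, 001, 111, 000, 111, 011
Majority votes: 001011

001011


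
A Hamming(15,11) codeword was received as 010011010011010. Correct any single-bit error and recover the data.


Syndrome = 0: no error detected

Data: 01100011010 (no errors)


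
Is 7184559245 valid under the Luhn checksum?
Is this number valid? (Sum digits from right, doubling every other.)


Luhn sum = 47
47 mod 10 = 7

Invalid (Luhn sum mod 10 = 7)


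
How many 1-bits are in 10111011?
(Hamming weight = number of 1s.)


Counting 1s in 10111011

6


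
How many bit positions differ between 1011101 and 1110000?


XOR: 0101101
Count of 1s: 4

4


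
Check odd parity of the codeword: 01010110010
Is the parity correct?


Number of 1s: 5

Yes, parity is correct (5 ones)


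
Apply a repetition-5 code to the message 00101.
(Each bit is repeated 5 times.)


Each bit -> 5 copies

0000000000111110000011111


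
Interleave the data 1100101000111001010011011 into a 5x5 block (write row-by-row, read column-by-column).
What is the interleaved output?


Matrix:
  11001
  01000
  11100
  10100
  11011
Read columns: 1011111101001100000110001

1011111101001100000110001


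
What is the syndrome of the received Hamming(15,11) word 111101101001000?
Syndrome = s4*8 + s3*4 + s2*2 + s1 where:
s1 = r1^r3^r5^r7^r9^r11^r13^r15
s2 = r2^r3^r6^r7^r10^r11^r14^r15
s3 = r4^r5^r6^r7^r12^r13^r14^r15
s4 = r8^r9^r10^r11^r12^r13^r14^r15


s1=0, s2=0, s3=0, s4=0

Syndrome = 0 (no error)


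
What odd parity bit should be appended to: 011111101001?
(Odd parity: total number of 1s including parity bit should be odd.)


Number of 1s in data: 8
Parity bit: 1

1


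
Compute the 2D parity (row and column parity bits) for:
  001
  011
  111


Row parities: 101
Column parities: 101

Row P: 101, Col P: 101, Corner: 0


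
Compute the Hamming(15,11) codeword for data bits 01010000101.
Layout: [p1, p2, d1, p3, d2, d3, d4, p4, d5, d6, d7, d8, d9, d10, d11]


Parity bits: p1=0, p2=0, p3=0, p4=0

000010100000101


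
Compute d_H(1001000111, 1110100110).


XOR: 0111100001
Count of 1s: 5

5


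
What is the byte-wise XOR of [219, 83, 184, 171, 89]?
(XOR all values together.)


XOR chain: 219 ^ 83 ^ 184 ^ 171 ^ 89 = 194

194


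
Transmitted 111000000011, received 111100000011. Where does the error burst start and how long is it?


XOR: 000100000000

Burst at position 3, length 1


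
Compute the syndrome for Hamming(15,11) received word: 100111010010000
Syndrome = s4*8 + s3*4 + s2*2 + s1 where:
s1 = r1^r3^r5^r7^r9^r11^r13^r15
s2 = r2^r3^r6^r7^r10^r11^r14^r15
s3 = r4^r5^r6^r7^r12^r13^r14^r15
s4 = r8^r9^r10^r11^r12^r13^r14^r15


s1=1, s2=0, s3=1, s4=0

Syndrome = 5 (error at position 5)


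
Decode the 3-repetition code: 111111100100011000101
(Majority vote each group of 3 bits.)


Groups: 111, 111, 100, 100, 011, 000, 101
Majority votes: 1100101

1100101


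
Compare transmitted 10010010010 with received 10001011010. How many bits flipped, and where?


XOR: 00011001000

3 error(s) at position(s): 3, 4, 7


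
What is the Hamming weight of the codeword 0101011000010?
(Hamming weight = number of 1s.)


Counting 1s in 0101011000010

5


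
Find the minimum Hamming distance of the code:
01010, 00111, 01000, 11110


Comparing all pairs, minimum distance: 1
Can detect 0 errors, correct 0 errors

1


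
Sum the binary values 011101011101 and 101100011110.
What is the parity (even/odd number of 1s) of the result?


011101011101 = 1885
101100011110 = 2846
Sum = 4731 = 1001001111011
1s count = 8

even parity (8 ones in 1001001111011)


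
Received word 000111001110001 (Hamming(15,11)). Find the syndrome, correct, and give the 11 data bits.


Syndrome = 0: no error detected

Data: 01101110001 (no errors)


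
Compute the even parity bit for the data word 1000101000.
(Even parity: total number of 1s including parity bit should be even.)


Number of 1s in data: 3
Parity bit: 1

1


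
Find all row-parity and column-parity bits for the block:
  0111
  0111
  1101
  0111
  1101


Row parities: 11111
Column parities: 0111

Row P: 11111, Col P: 0111, Corner: 1


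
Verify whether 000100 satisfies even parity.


Number of 1s: 1

No, parity error (1 ones)


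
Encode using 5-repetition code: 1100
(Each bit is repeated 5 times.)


Each bit -> 5 copies

11111111110000000000


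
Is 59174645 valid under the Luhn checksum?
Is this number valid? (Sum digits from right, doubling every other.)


Luhn sum = 46
46 mod 10 = 6

Invalid (Luhn sum mod 10 = 6)


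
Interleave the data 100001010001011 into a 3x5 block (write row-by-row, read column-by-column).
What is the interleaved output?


Matrix:
  10000
  10100
  01011
Read columns: 110001010001001

110001010001001


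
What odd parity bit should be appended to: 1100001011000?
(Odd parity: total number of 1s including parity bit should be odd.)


Number of 1s in data: 5
Parity bit: 0

0


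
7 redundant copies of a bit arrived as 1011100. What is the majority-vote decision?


Ones: 4 out of 7
Threshold: 4

1 (4/7 voted 1)


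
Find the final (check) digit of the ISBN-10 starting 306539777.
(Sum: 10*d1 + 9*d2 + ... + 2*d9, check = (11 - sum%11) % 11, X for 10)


Weighted sum: 239
239 mod 11 = 8

Check digit: 3


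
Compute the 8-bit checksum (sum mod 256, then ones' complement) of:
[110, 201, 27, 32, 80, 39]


Sum = 489 mod 256 = 233
Complement = 22

22


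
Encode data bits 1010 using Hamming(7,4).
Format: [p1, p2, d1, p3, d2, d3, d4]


Parity bits: p1=1, p2=0, p3=1

1011010


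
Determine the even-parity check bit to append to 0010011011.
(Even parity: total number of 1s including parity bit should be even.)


Number of 1s in data: 5
Parity bit: 1

1


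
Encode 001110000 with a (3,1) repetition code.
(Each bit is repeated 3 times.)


Each bit -> 3 copies

000000111111111000000000000


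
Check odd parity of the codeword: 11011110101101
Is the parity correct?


Number of 1s: 10

No, parity error (10 ones)


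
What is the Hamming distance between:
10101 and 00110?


XOR: 10011
Count of 1s: 3

3


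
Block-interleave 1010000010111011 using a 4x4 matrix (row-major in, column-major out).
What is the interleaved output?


Matrix:
  1010
  0000
  1011
  1011
Read columns: 1011000010110011

1011000010110011


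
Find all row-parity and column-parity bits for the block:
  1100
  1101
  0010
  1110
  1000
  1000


Row parities: 011111
Column parities: 1101

Row P: 011111, Col P: 1101, Corner: 1


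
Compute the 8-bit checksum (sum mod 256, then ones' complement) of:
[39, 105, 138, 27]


Sum = 309 mod 256 = 53
Complement = 202

202


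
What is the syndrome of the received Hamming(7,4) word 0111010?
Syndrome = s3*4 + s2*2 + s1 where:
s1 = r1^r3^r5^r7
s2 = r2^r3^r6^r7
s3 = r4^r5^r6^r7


s1=1, s2=1, s3=0

Syndrome = 3 (error at position 3)


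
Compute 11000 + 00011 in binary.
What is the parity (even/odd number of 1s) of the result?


11000 = 24
00011 = 3
Sum = 27 = 11011
1s count = 4

even parity (4 ones in 11011)


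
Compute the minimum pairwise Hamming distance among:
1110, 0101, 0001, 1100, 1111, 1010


Comparing all pairs, minimum distance: 1
Can detect 0 errors, correct 0 errors

1


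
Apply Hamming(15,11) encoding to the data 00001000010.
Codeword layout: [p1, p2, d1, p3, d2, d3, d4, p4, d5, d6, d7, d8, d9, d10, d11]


Parity bits: p1=1, p2=1, p3=1, p4=0

110100001000010


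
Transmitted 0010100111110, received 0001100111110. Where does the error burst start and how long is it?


XOR: 0011000000000

Burst at position 2, length 2


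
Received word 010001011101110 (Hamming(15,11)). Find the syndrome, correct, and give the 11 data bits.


Syndrome = 0: no error detected

Data: 00101101110 (no errors)


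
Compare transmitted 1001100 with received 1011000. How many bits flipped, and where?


XOR: 0010100

2 error(s) at position(s): 2, 4


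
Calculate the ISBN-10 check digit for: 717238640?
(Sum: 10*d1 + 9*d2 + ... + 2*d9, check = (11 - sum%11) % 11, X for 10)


Weighted sum: 243
243 mod 11 = 1

Check digit: X


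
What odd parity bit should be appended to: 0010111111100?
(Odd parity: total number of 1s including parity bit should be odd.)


Number of 1s in data: 8
Parity bit: 1

1


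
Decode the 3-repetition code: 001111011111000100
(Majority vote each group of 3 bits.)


Groups: 001, 111, 011, 111, 000, 100
Majority votes: 011100

011100


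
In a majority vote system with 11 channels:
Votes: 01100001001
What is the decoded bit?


Ones: 4 out of 11
Threshold: 6

0 (4/11 voted 1)


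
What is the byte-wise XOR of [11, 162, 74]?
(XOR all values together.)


XOR chain: 11 ^ 162 ^ 74 = 227

227


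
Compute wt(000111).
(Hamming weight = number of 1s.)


Counting 1s in 000111

3


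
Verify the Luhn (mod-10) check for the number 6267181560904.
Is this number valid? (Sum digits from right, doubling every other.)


Luhn sum = 50
50 mod 10 = 0

Valid (Luhn sum mod 10 = 0)


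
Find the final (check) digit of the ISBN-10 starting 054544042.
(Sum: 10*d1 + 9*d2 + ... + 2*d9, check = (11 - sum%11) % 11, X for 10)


Weighted sum: 172
172 mod 11 = 7

Check digit: 4


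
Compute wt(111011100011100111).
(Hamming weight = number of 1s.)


Counting 1s in 111011100011100111

12


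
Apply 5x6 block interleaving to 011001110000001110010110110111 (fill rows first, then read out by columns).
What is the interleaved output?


Matrix:
  011001
  110000
  001110
  010110
  110111
Read columns: 010011101110100001110011110001

010011101110100001110011110001


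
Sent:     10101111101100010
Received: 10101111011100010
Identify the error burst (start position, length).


XOR: 00000000110000000

Burst at position 8, length 2
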